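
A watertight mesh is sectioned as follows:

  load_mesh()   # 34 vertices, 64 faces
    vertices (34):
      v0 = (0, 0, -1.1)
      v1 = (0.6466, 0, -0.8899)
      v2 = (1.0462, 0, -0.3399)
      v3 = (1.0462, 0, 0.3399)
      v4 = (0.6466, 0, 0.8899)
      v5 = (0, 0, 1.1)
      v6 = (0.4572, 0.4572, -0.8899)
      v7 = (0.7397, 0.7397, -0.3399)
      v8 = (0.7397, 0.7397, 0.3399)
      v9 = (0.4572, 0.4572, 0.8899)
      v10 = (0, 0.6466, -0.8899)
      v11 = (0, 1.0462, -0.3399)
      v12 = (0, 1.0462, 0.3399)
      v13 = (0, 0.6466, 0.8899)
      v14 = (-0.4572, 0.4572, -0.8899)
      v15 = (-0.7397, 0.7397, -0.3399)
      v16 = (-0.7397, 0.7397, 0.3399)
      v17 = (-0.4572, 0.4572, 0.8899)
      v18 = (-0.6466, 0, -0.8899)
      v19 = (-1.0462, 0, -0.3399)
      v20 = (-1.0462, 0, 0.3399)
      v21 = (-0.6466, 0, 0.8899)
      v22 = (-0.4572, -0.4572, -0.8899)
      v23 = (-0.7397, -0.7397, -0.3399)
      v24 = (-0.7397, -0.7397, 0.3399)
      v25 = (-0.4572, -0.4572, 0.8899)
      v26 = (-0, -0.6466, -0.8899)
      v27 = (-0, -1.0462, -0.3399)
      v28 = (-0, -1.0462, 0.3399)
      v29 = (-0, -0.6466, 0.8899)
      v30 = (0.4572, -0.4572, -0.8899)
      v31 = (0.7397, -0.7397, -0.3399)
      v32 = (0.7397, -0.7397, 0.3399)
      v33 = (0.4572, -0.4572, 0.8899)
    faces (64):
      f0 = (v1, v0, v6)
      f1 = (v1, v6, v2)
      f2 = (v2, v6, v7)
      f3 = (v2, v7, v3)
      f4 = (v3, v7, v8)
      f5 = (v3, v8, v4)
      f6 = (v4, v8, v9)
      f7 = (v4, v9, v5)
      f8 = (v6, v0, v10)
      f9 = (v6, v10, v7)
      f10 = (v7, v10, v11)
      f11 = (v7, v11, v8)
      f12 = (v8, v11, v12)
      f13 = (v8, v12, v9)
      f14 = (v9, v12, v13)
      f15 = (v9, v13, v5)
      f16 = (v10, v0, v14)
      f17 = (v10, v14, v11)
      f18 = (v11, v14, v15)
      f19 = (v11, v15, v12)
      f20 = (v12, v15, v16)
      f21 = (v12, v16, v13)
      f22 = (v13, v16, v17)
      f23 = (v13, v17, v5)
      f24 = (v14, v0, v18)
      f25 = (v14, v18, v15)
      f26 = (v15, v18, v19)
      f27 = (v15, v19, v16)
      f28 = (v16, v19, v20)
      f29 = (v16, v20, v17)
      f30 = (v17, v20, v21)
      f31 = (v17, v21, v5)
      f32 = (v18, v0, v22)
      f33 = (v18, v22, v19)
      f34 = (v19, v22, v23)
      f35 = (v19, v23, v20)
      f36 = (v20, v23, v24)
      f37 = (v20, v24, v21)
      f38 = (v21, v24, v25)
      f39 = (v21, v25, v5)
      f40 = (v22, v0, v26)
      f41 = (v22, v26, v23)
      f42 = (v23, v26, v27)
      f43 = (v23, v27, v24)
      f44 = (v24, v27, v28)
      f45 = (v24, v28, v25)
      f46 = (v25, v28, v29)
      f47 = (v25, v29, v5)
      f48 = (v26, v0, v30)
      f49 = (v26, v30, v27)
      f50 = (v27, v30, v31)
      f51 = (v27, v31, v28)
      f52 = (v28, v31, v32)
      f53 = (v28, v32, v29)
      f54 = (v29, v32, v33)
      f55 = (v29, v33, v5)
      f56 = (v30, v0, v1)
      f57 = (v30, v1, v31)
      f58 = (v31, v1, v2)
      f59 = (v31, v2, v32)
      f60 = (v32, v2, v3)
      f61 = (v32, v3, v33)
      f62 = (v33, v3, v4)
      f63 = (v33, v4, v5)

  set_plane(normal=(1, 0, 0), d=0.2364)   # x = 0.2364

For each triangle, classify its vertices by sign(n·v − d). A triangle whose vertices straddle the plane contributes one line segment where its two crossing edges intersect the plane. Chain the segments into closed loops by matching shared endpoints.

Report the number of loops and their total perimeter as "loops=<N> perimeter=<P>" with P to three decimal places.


Straddling triangles (20 of 64):
  (v1,v0,v6) [+-+] → (0.2364, 0, -1.02319)–(0.2364, 0.2364, -0.991366)  len=0.2385
  (v4,v9,v5) [++-] → (0.2364, 0.2364, 0.991366)–(0.2364, 0, 1.02319)  len=0.2385
  (v6,v0,v10) [+--] → (0.2364, 0.2364, -0.991366)–(0.2364, 0.548669, -0.8899)  len=0.3283
  (v6,v10,v7) [+-+] → (0.2364, 0.548669, -0.8899)–(0.2364, 0.676354, -0.714126)  len=0.2173
  (v7,v10,v11) [+--] → (0.2364, 0.676354, -0.714126)–(0.2364, 0.948246, -0.3399)  len=0.4626
  (v7,v11,v8) [+-+] → (0.2364, 0.948246, -0.3399)–(0.2364, 0.948246, -0.122643)  len=0.2173
  (v8,v11,v12) [+--] → (0.2364, 0.948246, -0.122643)–(0.2364, 0.948246, 0.3399)  len=0.4625
  (v8,v12,v9) [+-+] → (0.2364, 0.948246, 0.3399)–(0.2364, 0.741651, 0.624283)  len=0.3515
  (v9,v12,v13) [+--] → (0.2364, 0.741651, 0.624283)–(0.2364, 0.548669, 0.8899)  len=0.3283
  (v9,v13,v5) [+--] → (0.2364, 0.548669, 0.8899)–(0.2364, 0.2364, 0.991366)  len=0.3283
  (v26,v0,v30) [--+] → (0.2364, -0.2364, -0.991366)–(0.2364, -0.548669, -0.8899)  len=0.3283
  (v26,v30,v27) [-+-] → (0.2364, -0.548669, -0.8899)–(0.2364, -0.741651, -0.624283)  len=0.3283
  (v27,v30,v31) [-++] → (0.2364, -0.741651, -0.624283)–(0.2364, -0.948246, -0.3399)  len=0.3515
  (v27,v31,v28) [-+-] → (0.2364, -0.948246, -0.3399)–(0.2364, -0.948246, 0.122643)  len=0.4625
  (v28,v31,v32) [-++] → (0.2364, -0.948246, 0.122643)–(0.2364, -0.948246, 0.3399)  len=0.2173
  (v28,v32,v29) [-+-] → (0.2364, -0.948246, 0.3399)–(0.2364, -0.676354, 0.714126)  len=0.4626
  (v29,v32,v33) [-++] → (0.2364, -0.676354, 0.714126)–(0.2364, -0.548669, 0.8899)  len=0.2173
  (v29,v33,v5) [-+-] → (0.2364, -0.548669, 0.8899)–(0.2364, -0.2364, 0.991366)  len=0.3283
  (v30,v0,v1) [+-+] → (0.2364, -0.2364, -0.991366)–(0.2364, 0, -1.02319)  len=0.2385
  (v33,v4,v5) [++-] → (0.2364, 0, 1.02319)–(0.2364, -0.2364, 0.991366)  len=0.2385

Chained into 1 loop(s):
  loop 1: 20 segments, perimeter = 6.3464
Total perimeter = 6.346

loops=1 perimeter=6.346


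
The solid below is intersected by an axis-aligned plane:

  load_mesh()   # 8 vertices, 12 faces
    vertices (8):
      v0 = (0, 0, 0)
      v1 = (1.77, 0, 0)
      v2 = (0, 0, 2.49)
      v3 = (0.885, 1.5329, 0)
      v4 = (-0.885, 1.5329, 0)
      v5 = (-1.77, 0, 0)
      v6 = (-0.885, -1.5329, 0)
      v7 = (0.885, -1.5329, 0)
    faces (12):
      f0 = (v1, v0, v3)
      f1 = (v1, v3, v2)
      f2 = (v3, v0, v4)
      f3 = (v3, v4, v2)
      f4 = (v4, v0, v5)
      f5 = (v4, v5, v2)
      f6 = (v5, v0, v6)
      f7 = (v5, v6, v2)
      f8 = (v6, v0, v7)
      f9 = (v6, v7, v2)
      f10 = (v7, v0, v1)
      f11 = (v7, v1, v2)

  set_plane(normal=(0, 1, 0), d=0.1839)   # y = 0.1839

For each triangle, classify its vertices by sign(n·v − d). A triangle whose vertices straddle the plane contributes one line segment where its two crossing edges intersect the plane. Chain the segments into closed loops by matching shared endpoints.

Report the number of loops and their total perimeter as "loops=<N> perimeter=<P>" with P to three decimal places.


loops=1 perimeter=8.917

Straddling triangles (6 of 12):
  (v1,v0,v3) [--+] → (0.106172, 0.1839, 0)–(1.66383, 0.1839, 0)  len=1.5577
  (v1,v3,v2) [-+-] → (1.66383, 0.1839, 0)–(0.106172, 0.1839, 2.19128)  len=2.6885
  (v3,v0,v4) [+-+] → (0.106172, 0.1839, 0)–(-0.106172, 0.1839, 0)  len=0.2123
  (v3,v4,v2) [++-] → (-0.106172, 0.1839, 2.19128)–(0.106172, 0.1839, 2.19128)  len=0.2123
  (v4,v0,v5) [+--] → (-0.106172, 0.1839, 0)–(-1.66383, 0.1839, 0)  len=1.5577
  (v4,v5,v2) [+--] → (-1.66383, 0.1839, 0)–(-0.106172, 0.1839, 2.19128)  len=2.6885

Chained into 1 loop(s):
  loop 1: 6 segments, perimeter = 8.9170
Total perimeter = 8.917


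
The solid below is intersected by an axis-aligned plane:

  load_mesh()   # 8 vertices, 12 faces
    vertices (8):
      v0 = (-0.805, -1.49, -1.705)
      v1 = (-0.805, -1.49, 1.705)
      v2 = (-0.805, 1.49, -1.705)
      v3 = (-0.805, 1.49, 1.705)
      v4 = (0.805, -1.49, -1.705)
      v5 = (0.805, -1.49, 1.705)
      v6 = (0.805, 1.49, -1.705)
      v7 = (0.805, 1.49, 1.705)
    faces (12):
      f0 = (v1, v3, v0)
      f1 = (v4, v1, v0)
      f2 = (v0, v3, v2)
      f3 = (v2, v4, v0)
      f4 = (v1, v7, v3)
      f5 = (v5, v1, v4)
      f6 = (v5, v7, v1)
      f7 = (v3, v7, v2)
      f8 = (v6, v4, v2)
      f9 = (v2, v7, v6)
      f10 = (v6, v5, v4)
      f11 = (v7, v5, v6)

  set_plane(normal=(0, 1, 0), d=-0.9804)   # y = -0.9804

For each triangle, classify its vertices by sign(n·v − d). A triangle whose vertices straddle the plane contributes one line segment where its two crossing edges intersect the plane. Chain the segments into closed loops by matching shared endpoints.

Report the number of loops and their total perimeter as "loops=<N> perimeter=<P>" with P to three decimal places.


Straddling triangles (8 of 12):
  (v1,v3,v0) [-+-] → (-0.805, -0.9804, 1.705)–(-0.805, -0.9804, -1.12187)  len=2.8269
  (v0,v3,v2) [-++] → (-0.805, -0.9804, -1.12187)–(-0.805, -0.9804, -1.705)  len=0.5831
  (v2,v4,v0) [+--] → (0.529679, -0.9804, -1.705)–(-0.805, -0.9804, -1.705)  len=1.3347
  (v1,v7,v3) [-++] → (-0.529679, -0.9804, 1.705)–(-0.805, -0.9804, 1.705)  len=0.2753
  (v5,v7,v1) [-+-] → (0.805, -0.9804, 1.705)–(-0.529679, -0.9804, 1.705)  len=1.3347
  (v6,v4,v2) [+-+] → (0.805, -0.9804, -1.705)–(0.529679, -0.9804, -1.705)  len=0.2753
  (v6,v5,v4) [+--] → (0.805, -0.9804, 1.12187)–(0.805, -0.9804, -1.705)  len=2.8269
  (v7,v5,v6) [+-+] → (0.805, -0.9804, 1.705)–(0.805, -0.9804, 1.12187)  len=0.5831

Chained into 1 loop(s):
  loop 1: 8 segments, perimeter = 10.0400
Total perimeter = 10.040

loops=1 perimeter=10.040


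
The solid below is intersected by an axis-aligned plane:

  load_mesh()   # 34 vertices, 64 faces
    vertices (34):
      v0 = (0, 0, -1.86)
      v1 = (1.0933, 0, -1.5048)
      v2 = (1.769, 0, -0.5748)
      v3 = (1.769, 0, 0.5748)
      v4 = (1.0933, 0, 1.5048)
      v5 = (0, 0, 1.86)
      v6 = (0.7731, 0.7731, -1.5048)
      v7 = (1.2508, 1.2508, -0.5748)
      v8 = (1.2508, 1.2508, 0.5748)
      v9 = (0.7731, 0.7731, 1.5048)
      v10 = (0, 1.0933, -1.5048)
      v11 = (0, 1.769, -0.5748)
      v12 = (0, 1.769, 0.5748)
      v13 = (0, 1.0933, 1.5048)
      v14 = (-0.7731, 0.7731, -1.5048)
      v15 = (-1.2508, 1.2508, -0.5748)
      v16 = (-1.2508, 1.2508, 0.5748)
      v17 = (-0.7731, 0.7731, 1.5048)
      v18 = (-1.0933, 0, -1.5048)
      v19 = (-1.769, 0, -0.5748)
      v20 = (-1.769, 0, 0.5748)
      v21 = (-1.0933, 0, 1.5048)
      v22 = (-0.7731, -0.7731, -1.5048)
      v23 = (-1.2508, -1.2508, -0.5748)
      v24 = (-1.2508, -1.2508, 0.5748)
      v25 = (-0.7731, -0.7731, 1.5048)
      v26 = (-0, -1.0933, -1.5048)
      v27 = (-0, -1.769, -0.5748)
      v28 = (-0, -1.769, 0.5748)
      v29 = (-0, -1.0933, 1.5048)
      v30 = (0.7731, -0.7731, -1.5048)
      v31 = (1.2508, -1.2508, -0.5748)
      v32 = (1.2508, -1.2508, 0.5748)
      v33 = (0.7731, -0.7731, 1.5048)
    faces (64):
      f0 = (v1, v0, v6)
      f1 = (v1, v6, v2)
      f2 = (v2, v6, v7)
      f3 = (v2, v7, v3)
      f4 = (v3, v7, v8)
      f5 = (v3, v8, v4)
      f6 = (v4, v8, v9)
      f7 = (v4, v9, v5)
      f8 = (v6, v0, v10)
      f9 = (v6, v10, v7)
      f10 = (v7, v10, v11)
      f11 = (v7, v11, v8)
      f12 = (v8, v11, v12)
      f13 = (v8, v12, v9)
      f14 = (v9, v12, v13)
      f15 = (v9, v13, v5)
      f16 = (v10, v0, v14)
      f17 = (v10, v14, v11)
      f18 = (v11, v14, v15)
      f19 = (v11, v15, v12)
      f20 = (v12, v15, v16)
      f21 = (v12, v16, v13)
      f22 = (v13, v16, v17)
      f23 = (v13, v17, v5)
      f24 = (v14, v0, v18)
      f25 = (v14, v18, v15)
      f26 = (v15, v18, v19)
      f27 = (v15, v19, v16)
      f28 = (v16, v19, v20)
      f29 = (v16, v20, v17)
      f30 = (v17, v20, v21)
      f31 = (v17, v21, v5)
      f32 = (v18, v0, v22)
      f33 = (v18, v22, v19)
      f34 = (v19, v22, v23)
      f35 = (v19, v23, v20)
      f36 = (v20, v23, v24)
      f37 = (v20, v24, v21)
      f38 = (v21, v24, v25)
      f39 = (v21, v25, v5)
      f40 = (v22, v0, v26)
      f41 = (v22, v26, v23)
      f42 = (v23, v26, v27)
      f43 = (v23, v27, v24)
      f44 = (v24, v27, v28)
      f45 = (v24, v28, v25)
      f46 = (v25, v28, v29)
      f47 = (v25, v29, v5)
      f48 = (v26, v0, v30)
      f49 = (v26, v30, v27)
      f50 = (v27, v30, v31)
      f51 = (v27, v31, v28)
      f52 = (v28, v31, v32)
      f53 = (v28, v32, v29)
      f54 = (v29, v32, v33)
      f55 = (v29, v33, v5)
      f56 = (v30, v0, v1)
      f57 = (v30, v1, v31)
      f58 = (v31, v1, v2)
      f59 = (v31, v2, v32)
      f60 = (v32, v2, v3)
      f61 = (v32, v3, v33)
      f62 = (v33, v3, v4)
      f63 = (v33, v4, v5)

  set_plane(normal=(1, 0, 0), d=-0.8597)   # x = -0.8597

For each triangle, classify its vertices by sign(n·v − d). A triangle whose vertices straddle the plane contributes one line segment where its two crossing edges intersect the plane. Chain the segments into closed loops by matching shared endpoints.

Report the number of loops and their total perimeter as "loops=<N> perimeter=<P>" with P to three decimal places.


Straddling triangles (20 of 64):
  (v11,v14,v15) [++-] → (-0.8597, 0.8597, -1.3362)–(-0.8597, 1.41283, -0.5748)  len=0.9411
  (v11,v15,v12) [+-+] → (-0.8597, 1.41283, -0.5748)–(-0.8597, 1.41283, -0.215343)  len=0.3595
  (v12,v15,v16) [+--] → (-0.8597, 1.41283, -0.215343)–(-0.8597, 1.41283, 0.5748)  len=0.7901
  (v12,v16,v13) [+-+] → (-0.8597, 1.41283, 0.5748)–(-0.8597, 1.20155, 0.865592)  len=0.3594
  (v13,v16,v17) [+-+] → (-0.8597, 1.20155, 0.865592)–(-0.8597, 0.8597, 1.3362)  len=0.5817
  (v14,v0,v18) [++-] → (-0.8597, 0, -1.58069)–(-0.8597, 0.56401, -1.5048)  len=0.5691
  (v14,v18,v15) [+--] → (-0.8597, 0.56401, -1.5048)–(-0.8597, 0.8597, -1.3362)  len=0.3404
  (v16,v20,v17) [--+] → (-0.8597, 0.705874, 1.42393)–(-0.8597, 0.8597, 1.3362)  len=0.1771
  (v17,v20,v21) [+--] → (-0.8597, 0.705874, 1.42393)–(-0.8597, 0.56401, 1.5048)  len=0.1633
  (v17,v21,v5) [+-+] → (-0.8597, 0.56401, 1.5048)–(-0.8597, 0, 1.58069)  len=0.5691
  (v18,v0,v22) [-++] → (-0.8597, 0, -1.58069)–(-0.8597, -0.56401, -1.5048)  len=0.5691
  (v18,v22,v19) [-+-] → (-0.8597, -0.56401, -1.5048)–(-0.8597, -0.705874, -1.42393)  len=0.1633
  (v19,v22,v23) [-+-] → (-0.8597, -0.705874, -1.42393)–(-0.8597, -0.8597, -1.3362)  len=0.1771
  (v21,v24,v25) [--+] → (-0.8597, -0.8597, 1.3362)–(-0.8597, -0.56401, 1.5048)  len=0.3404
  (v21,v25,v5) [-++] → (-0.8597, -0.56401, 1.5048)–(-0.8597, 0, 1.58069)  len=0.5691
  (v22,v26,v23) [++-] → (-0.8597, -1.20155, -0.865592)–(-0.8597, -0.8597, -1.3362)  len=0.5817
  (v23,v26,v27) [-++] → (-0.8597, -1.20155, -0.865592)–(-0.8597, -1.41283, -0.5748)  len=0.3594
  (v23,v27,v24) [-+-] → (-0.8597, -1.41283, -0.5748)–(-0.8597, -1.41283, 0.215343)  len=0.7901
  (v24,v27,v28) [-++] → (-0.8597, -1.41283, 0.215343)–(-0.8597, -1.41283, 0.5748)  len=0.3595
  (v24,v28,v25) [-++] → (-0.8597, -1.41283, 0.5748)–(-0.8597, -0.8597, 1.3362)  len=0.9411

Chained into 1 loop(s):
  loop 1: 20 segments, perimeter = 9.7015
Total perimeter = 9.702

loops=1 perimeter=9.702


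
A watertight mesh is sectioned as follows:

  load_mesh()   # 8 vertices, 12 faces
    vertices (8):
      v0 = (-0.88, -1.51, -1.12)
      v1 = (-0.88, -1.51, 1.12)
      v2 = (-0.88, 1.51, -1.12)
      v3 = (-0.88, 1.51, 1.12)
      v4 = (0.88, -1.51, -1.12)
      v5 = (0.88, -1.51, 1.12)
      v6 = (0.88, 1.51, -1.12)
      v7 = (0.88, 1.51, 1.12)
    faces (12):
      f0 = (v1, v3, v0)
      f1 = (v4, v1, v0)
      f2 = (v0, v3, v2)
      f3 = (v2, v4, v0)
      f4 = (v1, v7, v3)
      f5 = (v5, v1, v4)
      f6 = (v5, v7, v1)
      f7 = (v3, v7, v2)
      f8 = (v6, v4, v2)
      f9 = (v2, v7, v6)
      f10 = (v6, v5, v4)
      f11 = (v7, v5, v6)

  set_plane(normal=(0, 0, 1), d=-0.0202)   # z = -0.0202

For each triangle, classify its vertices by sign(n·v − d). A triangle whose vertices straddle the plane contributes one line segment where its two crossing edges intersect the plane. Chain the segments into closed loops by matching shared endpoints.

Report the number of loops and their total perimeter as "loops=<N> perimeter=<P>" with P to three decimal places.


loops=1 perimeter=9.560

Straddling triangles (8 of 12):
  (v1,v3,v0) [++-] → (-0.88, -0.0272339, -0.0202)–(-0.88, -1.51, -0.0202)  len=1.4828
  (v4,v1,v0) [-+-] → (0.0158714, -1.51, -0.0202)–(-0.88, -1.51, -0.0202)  len=0.8959
  (v0,v3,v2) [-+-] → (-0.88, -0.0272339, -0.0202)–(-0.88, 1.51, -0.0202)  len=1.5372
  (v5,v1,v4) [++-] → (0.0158714, -1.51, -0.0202)–(0.88, -1.51, -0.0202)  len=0.8641
  (v3,v7,v2) [++-] → (-0.0158714, 1.51, -0.0202)–(-0.88, 1.51, -0.0202)  len=0.8641
  (v2,v7,v6) [-+-] → (-0.0158714, 1.51, -0.0202)–(0.88, 1.51, -0.0202)  len=0.8959
  (v6,v5,v4) [-+-] → (0.88, 0.0272339, -0.0202)–(0.88, -1.51, -0.0202)  len=1.5372
  (v7,v5,v6) [++-] → (0.88, 0.0272339, -0.0202)–(0.88, 1.51, -0.0202)  len=1.4828

Chained into 1 loop(s):
  loop 1: 8 segments, perimeter = 9.5600
Total perimeter = 9.560


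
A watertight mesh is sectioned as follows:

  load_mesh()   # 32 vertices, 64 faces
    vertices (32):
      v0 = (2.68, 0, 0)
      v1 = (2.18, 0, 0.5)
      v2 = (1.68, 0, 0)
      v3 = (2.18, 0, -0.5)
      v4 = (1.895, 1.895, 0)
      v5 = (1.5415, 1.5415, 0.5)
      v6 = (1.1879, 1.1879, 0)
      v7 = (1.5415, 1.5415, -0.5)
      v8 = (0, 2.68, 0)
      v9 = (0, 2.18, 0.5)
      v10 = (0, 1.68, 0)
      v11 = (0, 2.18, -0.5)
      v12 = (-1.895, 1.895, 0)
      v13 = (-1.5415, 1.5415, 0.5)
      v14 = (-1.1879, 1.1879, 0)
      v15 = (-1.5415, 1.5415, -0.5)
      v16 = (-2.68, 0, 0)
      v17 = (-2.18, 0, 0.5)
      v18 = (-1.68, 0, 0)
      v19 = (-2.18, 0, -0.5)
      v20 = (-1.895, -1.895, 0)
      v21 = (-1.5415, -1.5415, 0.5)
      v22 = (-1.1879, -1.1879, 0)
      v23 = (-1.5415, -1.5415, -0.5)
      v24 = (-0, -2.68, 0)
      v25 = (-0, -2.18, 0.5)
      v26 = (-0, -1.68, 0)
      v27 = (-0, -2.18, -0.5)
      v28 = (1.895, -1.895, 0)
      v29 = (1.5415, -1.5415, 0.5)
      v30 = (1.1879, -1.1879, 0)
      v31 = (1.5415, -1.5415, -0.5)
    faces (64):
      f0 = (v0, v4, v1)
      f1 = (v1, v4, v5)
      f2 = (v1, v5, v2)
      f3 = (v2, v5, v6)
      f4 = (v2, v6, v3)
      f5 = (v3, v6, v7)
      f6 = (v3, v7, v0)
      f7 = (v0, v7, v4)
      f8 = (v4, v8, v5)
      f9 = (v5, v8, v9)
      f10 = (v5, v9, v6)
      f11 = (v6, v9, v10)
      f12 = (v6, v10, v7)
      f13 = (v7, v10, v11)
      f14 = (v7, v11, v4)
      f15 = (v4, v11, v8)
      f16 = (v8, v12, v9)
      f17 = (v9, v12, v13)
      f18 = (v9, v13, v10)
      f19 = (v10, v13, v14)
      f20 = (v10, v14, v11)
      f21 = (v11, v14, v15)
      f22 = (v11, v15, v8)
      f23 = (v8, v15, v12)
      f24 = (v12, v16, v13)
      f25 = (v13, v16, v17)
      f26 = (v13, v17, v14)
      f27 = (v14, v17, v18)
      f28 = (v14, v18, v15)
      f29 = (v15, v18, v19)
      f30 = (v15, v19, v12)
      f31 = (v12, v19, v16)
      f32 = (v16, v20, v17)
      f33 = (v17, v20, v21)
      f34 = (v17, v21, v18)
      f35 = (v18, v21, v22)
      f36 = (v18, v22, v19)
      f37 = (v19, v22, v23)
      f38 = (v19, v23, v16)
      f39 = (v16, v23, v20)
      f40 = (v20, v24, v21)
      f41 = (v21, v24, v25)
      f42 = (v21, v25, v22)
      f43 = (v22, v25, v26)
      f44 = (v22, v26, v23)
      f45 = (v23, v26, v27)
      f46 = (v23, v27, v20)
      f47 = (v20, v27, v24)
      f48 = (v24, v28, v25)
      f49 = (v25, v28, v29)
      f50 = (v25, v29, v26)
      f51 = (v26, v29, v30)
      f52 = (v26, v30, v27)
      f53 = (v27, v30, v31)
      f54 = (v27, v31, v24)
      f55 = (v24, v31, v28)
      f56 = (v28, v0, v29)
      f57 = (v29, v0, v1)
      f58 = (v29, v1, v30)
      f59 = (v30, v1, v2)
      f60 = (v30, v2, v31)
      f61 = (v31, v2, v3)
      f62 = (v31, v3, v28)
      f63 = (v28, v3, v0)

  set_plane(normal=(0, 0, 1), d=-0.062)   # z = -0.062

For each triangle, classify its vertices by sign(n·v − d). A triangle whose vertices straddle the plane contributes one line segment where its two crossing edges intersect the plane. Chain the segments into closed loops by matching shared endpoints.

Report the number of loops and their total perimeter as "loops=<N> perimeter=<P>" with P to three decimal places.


Straddling triangles (32 of 64):
  (v2,v6,v3) [++-] → (1.31092, 1.0406, -0.062)–(1.742, 0, -0.062)  len=1.1264
  (v3,v6,v7) [-+-] → (1.31092, 1.0406, -0.062)–(1.23175, 1.23175, -0.062)  len=0.2069
  (v3,v7,v0) [--+] → (2.53883, 0.191146, -0.062)–(2.618, 0, -0.062)  len=0.2069
  (v0,v7,v4) [+-+] → (2.53883, 0.191146, -0.062)–(1.85117, 1.85117, -0.062)  len=1.7968
  (v6,v10,v7) [++-] → (0.191146, 1.66283, -0.062)–(1.23175, 1.23175, -0.062)  len=1.1264
  (v7,v10,v11) [-+-] → (0.191146, 1.66283, -0.062)–(0, 1.742, -0.062)  len=0.2069
  (v7,v11,v4) [--+] → (1.66002, 1.93034, -0.062)–(1.85117, 1.85117, -0.062)  len=0.2069
  (v4,v11,v8) [+-+] → (1.66002, 1.93034, -0.062)–(0, 2.618, -0.062)  len=1.7968
  (v10,v14,v11) [++-] → (-1.0406, 1.31092, -0.062)–(0, 1.742, -0.062)  len=1.1264
  (v11,v14,v15) [-+-] → (-1.0406, 1.31092, -0.062)–(-1.23175, 1.23175, -0.062)  len=0.2069
  (v11,v15,v8) [--+] → (-0.191146, 2.53883, -0.062)–(0, 2.618, -0.062)  len=0.2069
  (v8,v15,v12) [+-+] → (-0.191146, 2.53883, -0.062)–(-1.85117, 1.85117, -0.062)  len=1.7968
  (v14,v18,v15) [++-] → (-1.66283, 0.191146, -0.062)–(-1.23175, 1.23175, -0.062)  len=1.1264
  (v15,v18,v19) [-+-] → (-1.66283, 0.191146, -0.062)–(-1.742, 0, -0.062)  len=0.2069
  (v15,v19,v12) [--+] → (-1.93034, 1.66002, -0.062)–(-1.85117, 1.85117, -0.062)  len=0.2069
  (v12,v19,v16) [+-+] → (-1.93034, 1.66002, -0.062)–(-2.618, 0, -0.062)  len=1.7968
  (v18,v22,v19) [++-] → (-1.31092, -1.0406, -0.062)–(-1.742, 0, -0.062)  len=1.1264
  (v19,v22,v23) [-+-] → (-1.31092, -1.0406, -0.062)–(-1.23175, -1.23175, -0.062)  len=0.2069
  (v19,v23,v16) [--+] → (-2.53883, -0.191146, -0.062)–(-2.618, 0, -0.062)  len=0.2069
  (v16,v23,v20) [+-+] → (-2.53883, -0.191146, -0.062)–(-1.85117, -1.85117, -0.062)  len=1.7968
  (v22,v26,v23) [++-] → (-0.191146, -1.66283, -0.062)–(-1.23175, -1.23175, -0.062)  len=1.1264
  (v23,v26,v27) [-+-] → (-0.191146, -1.66283, -0.062)–(0, -1.742, -0.062)  len=0.2069
  (v23,v27,v20) [--+] → (-1.66002, -1.93034, -0.062)–(-1.85117, -1.85117, -0.062)  len=0.2069
  (v20,v27,v24) [+-+] → (-1.66002, -1.93034, -0.062)–(0, -2.618, -0.062)  len=1.7968
  (v26,v30,v27) [++-] → (1.0406, -1.31092, -0.062)–(0, -1.742, -0.062)  len=1.1264
  (v27,v30,v31) [-+-] → (1.0406, -1.31092, -0.062)–(1.23175, -1.23175, -0.062)  len=0.2069
  (v27,v31,v24) [--+] → (0.191146, -2.53883, -0.062)–(0, -2.618, -0.062)  len=0.2069
  (v24,v31,v28) [+-+] → (0.191146, -2.53883, -0.062)–(1.85117, -1.85117, -0.062)  len=1.7968
  (v30,v2,v31) [++-] → (1.66283, -0.191146, -0.062)–(1.23175, -1.23175, -0.062)  len=1.1264
  (v31,v2,v3) [-+-] → (1.66283, -0.191146, -0.062)–(1.742, 0, -0.062)  len=0.2069
  (v31,v3,v28) [--+] → (1.93034, -1.66002, -0.062)–(1.85117, -1.85117, -0.062)  len=0.2069
  (v28,v3,v0) [+-+] → (1.93034, -1.66002, -0.062)–(2.618, 0, -0.062)  len=1.7968

Chained into 2 loop(s):
  loop 1: 16 segments, perimeter = 10.6660
  loop 2: 16 segments, perimeter = 16.0297
Total perimeter = 26.696

loops=2 perimeter=26.696


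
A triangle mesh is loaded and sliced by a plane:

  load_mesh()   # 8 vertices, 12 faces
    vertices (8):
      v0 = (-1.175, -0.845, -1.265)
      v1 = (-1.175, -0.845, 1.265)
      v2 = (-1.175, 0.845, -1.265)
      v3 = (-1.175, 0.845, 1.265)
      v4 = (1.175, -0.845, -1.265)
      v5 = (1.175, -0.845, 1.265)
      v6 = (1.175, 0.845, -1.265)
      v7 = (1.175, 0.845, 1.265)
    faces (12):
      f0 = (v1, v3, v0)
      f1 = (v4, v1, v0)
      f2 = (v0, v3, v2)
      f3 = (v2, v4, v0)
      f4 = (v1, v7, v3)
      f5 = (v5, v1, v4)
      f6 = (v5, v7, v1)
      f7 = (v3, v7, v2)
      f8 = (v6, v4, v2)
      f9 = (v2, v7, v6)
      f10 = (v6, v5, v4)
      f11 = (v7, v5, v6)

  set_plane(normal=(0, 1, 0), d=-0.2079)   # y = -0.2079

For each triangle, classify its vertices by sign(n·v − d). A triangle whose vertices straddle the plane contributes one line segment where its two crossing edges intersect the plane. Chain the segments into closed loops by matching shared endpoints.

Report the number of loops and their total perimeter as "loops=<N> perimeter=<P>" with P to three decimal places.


loops=1 perimeter=9.760

Straddling triangles (8 of 12):
  (v1,v3,v0) [-+-] → (-1.175, -0.2079, 1.265)–(-1.175, -0.2079, -0.311235)  len=1.5762
  (v0,v3,v2) [-++] → (-1.175, -0.2079, -0.311235)–(-1.175, -0.2079, -1.265)  len=0.9538
  (v2,v4,v0) [+--] → (0.289092, -0.2079, -1.265)–(-1.175, -0.2079, -1.265)  len=1.4641
  (v1,v7,v3) [-++] → (-0.289092, -0.2079, 1.265)–(-1.175, -0.2079, 1.265)  len=0.8859
  (v5,v7,v1) [-+-] → (1.175, -0.2079, 1.265)–(-0.289092, -0.2079, 1.265)  len=1.4641
  (v6,v4,v2) [+-+] → (1.175, -0.2079, -1.265)–(0.289092, -0.2079, -1.265)  len=0.8859
  (v6,v5,v4) [+--] → (1.175, -0.2079, 0.311235)–(1.175, -0.2079, -1.265)  len=1.5762
  (v7,v5,v6) [+-+] → (1.175, -0.2079, 1.265)–(1.175, -0.2079, 0.311235)  len=0.9538

Chained into 1 loop(s):
  loop 1: 8 segments, perimeter = 9.7600
Total perimeter = 9.760


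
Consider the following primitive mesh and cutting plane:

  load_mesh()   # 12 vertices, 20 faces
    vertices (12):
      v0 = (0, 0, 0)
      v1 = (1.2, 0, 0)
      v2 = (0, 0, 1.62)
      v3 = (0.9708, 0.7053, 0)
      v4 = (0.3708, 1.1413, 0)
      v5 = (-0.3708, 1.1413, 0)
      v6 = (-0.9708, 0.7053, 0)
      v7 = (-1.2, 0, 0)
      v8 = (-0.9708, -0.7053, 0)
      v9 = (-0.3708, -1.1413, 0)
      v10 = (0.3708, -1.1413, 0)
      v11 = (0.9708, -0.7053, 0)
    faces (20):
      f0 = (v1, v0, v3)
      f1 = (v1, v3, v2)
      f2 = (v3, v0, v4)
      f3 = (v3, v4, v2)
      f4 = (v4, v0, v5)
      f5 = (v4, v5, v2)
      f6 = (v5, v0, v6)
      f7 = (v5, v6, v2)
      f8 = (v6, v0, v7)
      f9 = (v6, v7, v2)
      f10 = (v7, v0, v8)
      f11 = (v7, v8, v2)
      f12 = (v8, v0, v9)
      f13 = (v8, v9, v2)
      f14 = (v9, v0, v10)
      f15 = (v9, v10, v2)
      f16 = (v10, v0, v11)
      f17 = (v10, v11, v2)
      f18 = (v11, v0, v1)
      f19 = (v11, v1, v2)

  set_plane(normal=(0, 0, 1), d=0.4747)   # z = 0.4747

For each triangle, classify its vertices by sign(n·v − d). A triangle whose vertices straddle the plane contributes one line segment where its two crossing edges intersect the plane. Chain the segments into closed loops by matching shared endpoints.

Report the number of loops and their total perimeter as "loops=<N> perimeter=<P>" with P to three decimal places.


Straddling triangles (10 of 20):
  (v1,v3,v2) [--+] → (0.686332, 0.49863, 0.4747)–(0.84837, 0, 0.4747)  len=0.5243
  (v3,v4,v2) [--+] → (0.262146, 0.806871, 0.4747)–(0.686332, 0.49863, 0.4747)  len=0.5244
  (v4,v5,v2) [--+] → (-0.262146, 0.806871, 0.4747)–(0.262146, 0.806871, 0.4747)  len=0.5243
  (v5,v6,v2) [--+] → (-0.686332, 0.49863, 0.4747)–(-0.262146, 0.806871, 0.4747)  len=0.5244
  (v6,v7,v2) [--+] → (-0.84837, 0, 0.4747)–(-0.686332, 0.49863, 0.4747)  len=0.5243
  (v7,v8,v2) [--+] → (-0.686332, -0.49863, 0.4747)–(-0.84837, 0, 0.4747)  len=0.5243
  (v8,v9,v2) [--+] → (-0.262146, -0.806871, 0.4747)–(-0.686332, -0.49863, 0.4747)  len=0.5244
  (v9,v10,v2) [--+] → (0.262146, -0.806871, 0.4747)–(-0.262146, -0.806871, 0.4747)  len=0.5243
  (v10,v11,v2) [--+] → (0.686332, -0.49863, 0.4747)–(0.262146, -0.806871, 0.4747)  len=0.5244
  (v11,v1,v2) [--+] → (0.84837, 0, 0.4747)–(0.686332, -0.49863, 0.4747)  len=0.5243

Chained into 1 loop(s):
  loop 1: 10 segments, perimeter = 5.2432
Total perimeter = 5.243

loops=1 perimeter=5.243


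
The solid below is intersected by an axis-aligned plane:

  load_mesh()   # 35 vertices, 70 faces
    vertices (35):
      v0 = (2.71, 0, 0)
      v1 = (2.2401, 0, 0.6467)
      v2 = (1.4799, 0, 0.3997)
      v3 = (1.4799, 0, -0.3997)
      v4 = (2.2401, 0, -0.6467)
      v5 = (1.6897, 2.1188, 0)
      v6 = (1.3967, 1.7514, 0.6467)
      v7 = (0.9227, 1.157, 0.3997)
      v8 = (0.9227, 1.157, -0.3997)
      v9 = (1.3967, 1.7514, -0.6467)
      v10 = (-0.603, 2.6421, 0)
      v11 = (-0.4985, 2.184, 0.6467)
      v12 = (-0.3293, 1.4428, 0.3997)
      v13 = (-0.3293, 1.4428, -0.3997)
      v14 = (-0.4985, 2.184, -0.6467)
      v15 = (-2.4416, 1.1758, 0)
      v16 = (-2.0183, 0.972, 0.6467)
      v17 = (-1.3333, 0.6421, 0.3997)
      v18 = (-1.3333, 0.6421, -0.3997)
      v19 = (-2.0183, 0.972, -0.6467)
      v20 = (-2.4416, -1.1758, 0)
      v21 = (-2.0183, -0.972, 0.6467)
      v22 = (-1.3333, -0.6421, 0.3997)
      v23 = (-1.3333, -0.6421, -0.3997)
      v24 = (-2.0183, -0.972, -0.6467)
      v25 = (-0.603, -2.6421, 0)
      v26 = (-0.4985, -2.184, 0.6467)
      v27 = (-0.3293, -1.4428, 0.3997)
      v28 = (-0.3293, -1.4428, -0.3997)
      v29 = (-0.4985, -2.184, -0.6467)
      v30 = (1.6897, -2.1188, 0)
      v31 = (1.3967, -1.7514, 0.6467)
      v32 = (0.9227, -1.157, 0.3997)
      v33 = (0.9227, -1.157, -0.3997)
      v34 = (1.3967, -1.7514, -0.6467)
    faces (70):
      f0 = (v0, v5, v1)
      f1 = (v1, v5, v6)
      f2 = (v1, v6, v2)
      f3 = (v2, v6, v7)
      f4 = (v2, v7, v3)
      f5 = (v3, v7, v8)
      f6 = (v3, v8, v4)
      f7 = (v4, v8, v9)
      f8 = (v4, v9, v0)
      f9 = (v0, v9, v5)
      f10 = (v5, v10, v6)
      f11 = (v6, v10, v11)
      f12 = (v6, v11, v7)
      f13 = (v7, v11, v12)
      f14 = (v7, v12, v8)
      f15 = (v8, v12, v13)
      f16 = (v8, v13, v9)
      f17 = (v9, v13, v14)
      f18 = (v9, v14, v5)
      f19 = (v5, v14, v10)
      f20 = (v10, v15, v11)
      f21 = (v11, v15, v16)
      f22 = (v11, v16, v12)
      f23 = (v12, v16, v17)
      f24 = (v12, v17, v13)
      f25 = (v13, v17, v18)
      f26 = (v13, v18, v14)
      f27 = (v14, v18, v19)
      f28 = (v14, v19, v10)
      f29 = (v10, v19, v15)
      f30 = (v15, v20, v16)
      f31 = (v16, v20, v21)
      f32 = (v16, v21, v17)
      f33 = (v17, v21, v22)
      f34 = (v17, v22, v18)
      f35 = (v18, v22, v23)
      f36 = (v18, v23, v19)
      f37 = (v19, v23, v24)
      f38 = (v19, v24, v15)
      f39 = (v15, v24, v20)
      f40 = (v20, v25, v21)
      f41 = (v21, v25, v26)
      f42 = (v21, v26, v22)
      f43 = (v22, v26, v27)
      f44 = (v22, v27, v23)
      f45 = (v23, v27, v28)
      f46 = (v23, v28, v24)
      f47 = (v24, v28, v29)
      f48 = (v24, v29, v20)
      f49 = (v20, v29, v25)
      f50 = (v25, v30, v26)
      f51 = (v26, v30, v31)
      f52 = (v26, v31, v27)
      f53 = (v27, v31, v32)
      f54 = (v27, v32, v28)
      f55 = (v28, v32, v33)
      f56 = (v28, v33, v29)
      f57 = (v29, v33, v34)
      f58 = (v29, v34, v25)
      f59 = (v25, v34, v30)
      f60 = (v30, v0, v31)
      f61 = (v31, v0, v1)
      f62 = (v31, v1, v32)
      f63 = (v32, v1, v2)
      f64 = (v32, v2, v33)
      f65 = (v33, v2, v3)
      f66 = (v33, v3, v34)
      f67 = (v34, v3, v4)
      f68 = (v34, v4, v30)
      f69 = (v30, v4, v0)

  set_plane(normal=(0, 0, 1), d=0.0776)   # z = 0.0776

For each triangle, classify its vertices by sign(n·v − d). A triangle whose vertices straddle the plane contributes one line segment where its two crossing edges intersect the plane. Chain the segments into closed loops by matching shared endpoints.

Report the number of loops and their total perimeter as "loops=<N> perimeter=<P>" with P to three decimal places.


loops=2 perimeter=25.109

Straddling triangles (28 of 70):
  (v0,v5,v1) [--+] → (1.75574, 1.86456, 0.0776)–(2.65361, 0, 0.0776)  len=2.0695
  (v1,v5,v6) [+-+] → (1.75574, 1.86456, 0.0776)–(1.65454, 2.07471, 0.0776)  len=0.2333
  (v2,v7,v3) [++-] → (1.14721, 0.690813, 0.0776)–(1.4799, 0, 0.0776)  len=0.7667
  (v3,v7,v8) [-+-] → (1.14721, 0.690813, 0.0776)–(0.9227, 1.157, 0.0776)  len=0.5174
  (v5,v10,v6) [--+] → (-0.363048, 2.53522, 0.0776)–(1.65454, 2.07471, 0.0776)  len=2.0695
  (v6,v10,v11) [+-+] → (-0.363048, 2.53522, 0.0776)–(-0.590461, 2.58713, 0.0776)  len=0.2333
  (v7,v12,v8) [++-] → (0.175165, 1.32764, 0.0776)–(0.9227, 1.157, 0.0776)  len=0.7668
  (v8,v12,v13) [-+-] → (0.175165, 1.32764, 0.0776)–(-0.3293, 1.4428, 0.0776)  len=0.5174
  (v10,v15,v11) [--+] → (-2.20844, 1.29678, 0.0776)–(-0.590461, 2.58713, 0.0776)  len=2.0695
  (v11,v15,v16) [+-+] → (-2.20844, 1.29678, 0.0776)–(-2.39081, 1.15135, 0.0776)  len=0.2333
  (v12,v17,v13) [++-] → (-0.928761, 0.964724, 0.0776)–(-0.3293, 1.4428, 0.0776)  len=0.7668
  (v13,v17,v18) [-+-] → (-0.928761, 0.964724, 0.0776)–(-1.3333, 0.6421, 0.0776)  len=0.5174
  (v15,v20,v16) [--+] → (-2.39081, -0.918077, 0.0776)–(-2.39081, 1.15135, 0.0776)  len=2.0694
  (v16,v20,v21) [+-+] → (-2.39081, -0.918077, 0.0776)–(-2.39081, -1.15135, 0.0776)  len=0.2333
  (v17,v22,v18) [++-] → (-1.3333, -0.124661, 0.0776)–(-1.3333, 0.6421, 0.0776)  len=0.7668
  (v18,v22,v23) [-+-] → (-1.3333, -0.124661, 0.0776)–(-1.3333, -0.6421, 0.0776)  len=0.5174
  (v20,v25,v21) [--+] → (-0.772827, -2.4417, 0.0776)–(-2.39081, -1.15135, 0.0776)  len=2.0695
  (v21,v25,v26) [+-+] → (-0.772827, -2.4417, 0.0776)–(-0.590461, -2.58713, 0.0776)  len=0.2333
  (v22,v27,v23) [++-] → (-0.733839, -1.12018, 0.0776)–(-1.3333, -0.6421, 0.0776)  len=0.7668
  (v23,v27,v28) [-+-] → (-0.733839, -1.12018, 0.0776)–(-0.3293, -1.4428, 0.0776)  len=0.5174
  (v25,v30,v26) [--+] → (1.42713, -2.12662, 0.0776)–(-0.590461, -2.58713, 0.0776)  len=2.0695
  (v26,v30,v31) [+-+] → (1.42713, -2.12662, 0.0776)–(1.65454, -2.07471, 0.0776)  len=0.2333
  (v27,v32,v28) [++-] → (0.418235, -1.27216, 0.0776)–(-0.3293, -1.4428, 0.0776)  len=0.7668
  (v28,v32,v33) [-+-] → (0.418235, -1.27216, 0.0776)–(0.9227, -1.157, 0.0776)  len=0.5174
  (v30,v0,v31) [--+] → (2.55241, -0.210157, 0.0776)–(1.65454, -2.07471, 0.0776)  len=2.0695
  (v31,v0,v1) [+-+] → (2.55241, -0.210157, 0.0776)–(2.65361, 0, 0.0776)  len=0.2333
  (v32,v2,v33) [++-] → (1.25539, -0.466187, 0.0776)–(0.9227, -1.157, 0.0776)  len=0.7667
  (v33,v2,v3) [-+-] → (1.25539, -0.466187, 0.0776)–(1.4799, 0, 0.0776)  len=0.5174

Chained into 2 loop(s):
  loop 1: 14 segments, perimeter = 16.1192
  loop 2: 14 segments, perimeter = 8.9893
Total perimeter = 25.109


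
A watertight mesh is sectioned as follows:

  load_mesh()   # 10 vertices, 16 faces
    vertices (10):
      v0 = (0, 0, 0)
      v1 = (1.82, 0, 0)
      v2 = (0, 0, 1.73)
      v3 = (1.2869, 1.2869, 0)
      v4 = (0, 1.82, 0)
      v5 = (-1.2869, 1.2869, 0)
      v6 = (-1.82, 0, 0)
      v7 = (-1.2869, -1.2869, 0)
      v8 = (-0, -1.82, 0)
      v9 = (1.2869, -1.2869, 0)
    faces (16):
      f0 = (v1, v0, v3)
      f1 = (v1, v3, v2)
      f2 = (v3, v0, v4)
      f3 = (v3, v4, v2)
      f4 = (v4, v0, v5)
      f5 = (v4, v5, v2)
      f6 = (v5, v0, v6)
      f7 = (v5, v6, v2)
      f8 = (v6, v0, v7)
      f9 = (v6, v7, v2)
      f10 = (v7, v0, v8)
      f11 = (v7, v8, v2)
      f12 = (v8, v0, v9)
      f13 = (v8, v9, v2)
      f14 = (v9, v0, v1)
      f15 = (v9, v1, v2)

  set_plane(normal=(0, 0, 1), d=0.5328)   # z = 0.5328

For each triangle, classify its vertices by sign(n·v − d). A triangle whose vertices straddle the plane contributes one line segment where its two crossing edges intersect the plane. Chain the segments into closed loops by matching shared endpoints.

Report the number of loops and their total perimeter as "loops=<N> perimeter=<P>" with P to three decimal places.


loops=1 perimeter=7.712

Straddling triangles (8 of 16):
  (v1,v3,v2) [--+] → (0.890565, 0.890565, 0.5328)–(1.25948, 0, 0.5328)  len=0.9640
  (v3,v4,v2) [--+] → (0, 1.25948, 0.5328)–(0.890565, 0.890565, 0.5328)  len=0.9640
  (v4,v5,v2) [--+] → (-0.890565, 0.890565, 0.5328)–(0, 1.25948, 0.5328)  len=0.9640
  (v5,v6,v2) [--+] → (-1.25948, 0, 0.5328)–(-0.890565, 0.890565, 0.5328)  len=0.9640
  (v6,v7,v2) [--+] → (-0.890565, -0.890565, 0.5328)–(-1.25948, 0, 0.5328)  len=0.9640
  (v7,v8,v2) [--+] → (0, -1.25948, 0.5328)–(-0.890565, -0.890565, 0.5328)  len=0.9640
  (v8,v9,v2) [--+] → (0.890565, -0.890565, 0.5328)–(0, -1.25948, 0.5328)  len=0.9640
  (v9,v1,v2) [--+] → (1.25948, 0, 0.5328)–(0.890565, -0.890565, 0.5328)  len=0.9640

Chained into 1 loop(s):
  loop 1: 8 segments, perimeter = 7.7116
Total perimeter = 7.712


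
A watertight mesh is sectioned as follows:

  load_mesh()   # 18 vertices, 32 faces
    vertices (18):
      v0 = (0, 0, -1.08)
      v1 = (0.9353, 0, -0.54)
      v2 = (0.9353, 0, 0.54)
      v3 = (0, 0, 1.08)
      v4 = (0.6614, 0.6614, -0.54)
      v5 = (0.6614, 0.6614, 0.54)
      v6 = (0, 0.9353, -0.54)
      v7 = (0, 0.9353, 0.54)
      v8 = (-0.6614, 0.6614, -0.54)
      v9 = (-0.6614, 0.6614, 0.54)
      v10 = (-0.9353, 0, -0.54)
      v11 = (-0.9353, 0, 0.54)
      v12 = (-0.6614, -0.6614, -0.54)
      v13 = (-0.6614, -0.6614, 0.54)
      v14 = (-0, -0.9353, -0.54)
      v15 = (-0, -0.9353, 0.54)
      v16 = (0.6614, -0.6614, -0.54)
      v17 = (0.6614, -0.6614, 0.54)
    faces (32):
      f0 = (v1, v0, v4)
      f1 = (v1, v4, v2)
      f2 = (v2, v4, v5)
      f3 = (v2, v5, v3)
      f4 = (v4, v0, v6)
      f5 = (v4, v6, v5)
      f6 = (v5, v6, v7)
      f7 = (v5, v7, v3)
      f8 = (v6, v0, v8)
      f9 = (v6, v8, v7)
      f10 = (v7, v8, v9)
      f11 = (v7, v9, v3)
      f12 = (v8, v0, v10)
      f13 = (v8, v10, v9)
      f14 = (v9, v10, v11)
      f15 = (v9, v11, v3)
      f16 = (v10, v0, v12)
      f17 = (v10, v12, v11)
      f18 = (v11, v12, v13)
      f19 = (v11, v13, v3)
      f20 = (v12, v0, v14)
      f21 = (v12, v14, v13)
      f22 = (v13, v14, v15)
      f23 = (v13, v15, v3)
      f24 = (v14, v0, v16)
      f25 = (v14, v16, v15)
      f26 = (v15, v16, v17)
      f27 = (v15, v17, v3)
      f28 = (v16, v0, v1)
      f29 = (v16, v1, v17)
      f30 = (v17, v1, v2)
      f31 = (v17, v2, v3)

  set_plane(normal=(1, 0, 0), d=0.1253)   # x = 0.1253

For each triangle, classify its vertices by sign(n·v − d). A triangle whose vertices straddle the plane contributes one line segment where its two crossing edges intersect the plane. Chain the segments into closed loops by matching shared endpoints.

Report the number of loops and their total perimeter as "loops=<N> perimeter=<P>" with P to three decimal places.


loops=1 perimeter=6.177

Straddling triangles (12 of 32):
  (v1,v0,v4) [+-+] → (0.1253, 0, -1.00766)–(0.1253, 0.1253, -0.977699)  len=0.1288
  (v2,v5,v3) [++-] → (0.1253, 0.1253, 0.977699)–(0.1253, 0, 1.00766)  len=0.1288
  (v4,v0,v6) [+--] → (0.1253, 0.1253, -0.977699)–(0.1253, 0.883411, -0.54)  len=0.8754
  (v4,v6,v5) [+-+] → (0.1253, 0.883411, -0.54)–(0.1253, 0.883411, -0.335398)  len=0.2046
  (v5,v6,v7) [+--] → (0.1253, 0.883411, -0.335398)–(0.1253, 0.883411, 0.54)  len=0.8754
  (v5,v7,v3) [+--] → (0.1253, 0.883411, 0.54)–(0.1253, 0.1253, 0.977699)  len=0.8754
  (v14,v0,v16) [--+] → (0.1253, -0.1253, -0.977699)–(0.1253, -0.883411, -0.54)  len=0.8754
  (v14,v16,v15) [-+-] → (0.1253, -0.883411, -0.54)–(0.1253, -0.883411, 0.335398)  len=0.8754
  (v15,v16,v17) [-++] → (0.1253, -0.883411, 0.335398)–(0.1253, -0.883411, 0.54)  len=0.2046
  (v15,v17,v3) [-+-] → (0.1253, -0.883411, 0.54)–(0.1253, -0.1253, 0.977699)  len=0.8754
  (v16,v0,v1) [+-+] → (0.1253, -0.1253, -0.977699)–(0.1253, 0, -1.00766)  len=0.1288
  (v17,v2,v3) [++-] → (0.1253, 0, 1.00766)–(0.1253, -0.1253, 0.977699)  len=0.1288

Chained into 1 loop(s):
  loop 1: 12 segments, perimeter = 6.1769
Total perimeter = 6.177


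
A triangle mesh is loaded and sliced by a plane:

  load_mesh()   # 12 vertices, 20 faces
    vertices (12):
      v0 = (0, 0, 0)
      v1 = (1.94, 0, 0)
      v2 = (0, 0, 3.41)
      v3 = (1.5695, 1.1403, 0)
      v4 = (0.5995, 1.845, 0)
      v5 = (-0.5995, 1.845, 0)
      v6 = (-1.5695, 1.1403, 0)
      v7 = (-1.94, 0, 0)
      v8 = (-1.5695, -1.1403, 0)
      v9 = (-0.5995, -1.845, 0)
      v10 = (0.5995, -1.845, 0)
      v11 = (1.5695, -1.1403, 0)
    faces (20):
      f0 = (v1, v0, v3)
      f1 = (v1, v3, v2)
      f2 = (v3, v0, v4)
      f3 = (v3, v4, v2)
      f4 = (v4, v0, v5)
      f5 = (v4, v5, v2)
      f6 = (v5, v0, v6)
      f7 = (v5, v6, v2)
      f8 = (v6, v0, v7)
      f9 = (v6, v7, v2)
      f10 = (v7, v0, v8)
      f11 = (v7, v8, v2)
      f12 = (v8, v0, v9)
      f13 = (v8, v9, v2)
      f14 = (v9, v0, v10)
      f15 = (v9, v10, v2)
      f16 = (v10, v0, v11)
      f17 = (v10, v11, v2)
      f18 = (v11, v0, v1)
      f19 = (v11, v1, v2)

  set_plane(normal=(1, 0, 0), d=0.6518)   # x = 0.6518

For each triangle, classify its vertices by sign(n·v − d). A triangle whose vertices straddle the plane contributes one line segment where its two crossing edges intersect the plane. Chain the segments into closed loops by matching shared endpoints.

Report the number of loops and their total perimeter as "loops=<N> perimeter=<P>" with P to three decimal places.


Straddling triangles (8 of 20):
  (v1,v0,v3) [+-+] → (0.6518, 0, 0)–(0.6518, 0.473557, 0)  len=0.4736
  (v1,v3,v2) [++-] → (0.6518, 0.473557, 1.99386)–(0.6518, 0, 2.26431)  len=0.5453
  (v3,v0,v4) [+--] → (0.6518, 0.473557, 0)–(0.6518, 1.807, 0)  len=1.3334
  (v3,v4,v2) [+--] → (0.6518, 1.807, 0)–(0.6518, 0.473557, 1.99386)  len=2.3987
  (v10,v0,v11) [--+] → (0.6518, -0.473557, 0)–(0.6518, -1.807, 0)  len=1.3334
  (v10,v11,v2) [-+-] → (0.6518, -1.807, 0)–(0.6518, -0.473557, 1.99386)  len=2.3987
  (v11,v0,v1) [+-+] → (0.6518, -0.473557, 0)–(0.6518, 0, 0)  len=0.4736
  (v11,v1,v2) [++-] → (0.6518, 0, 2.26431)–(0.6518, -0.473557, 1.99386)  len=0.5453

Chained into 1 loop(s):
  loop 1: 8 segments, perimeter = 9.5020
Total perimeter = 9.502

loops=1 perimeter=9.502
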